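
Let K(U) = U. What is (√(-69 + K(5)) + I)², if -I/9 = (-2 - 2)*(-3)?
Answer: 11600 - 1728*I ≈ 11600.0 - 1728.0*I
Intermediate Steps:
I = -108 (I = -9*(-2 - 2)*(-3) = -(-36)*(-3) = -9*12 = -108)
(√(-69 + K(5)) + I)² = (√(-69 + 5) - 108)² = (√(-64) - 108)² = (8*I - 108)² = (-108 + 8*I)²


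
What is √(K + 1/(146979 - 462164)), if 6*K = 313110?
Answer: 2*√7668847000690/24245 ≈ 228.44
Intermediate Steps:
K = 52185 (K = (⅙)*313110 = 52185)
√(K + 1/(146979 - 462164)) = √(52185 + 1/(146979 - 462164)) = √(52185 + 1/(-315185)) = √(52185 - 1/315185) = √(16447929224/315185) = 2*√7668847000690/24245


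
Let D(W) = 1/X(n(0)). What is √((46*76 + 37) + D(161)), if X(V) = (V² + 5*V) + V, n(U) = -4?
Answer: √56526/4 ≈ 59.438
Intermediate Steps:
X(V) = V² + 6*V
D(W) = -⅛ (D(W) = 1/(-4*(6 - 4)) = 1/(-4*2) = 1/(-8) = -⅛)
√((46*76 + 37) + D(161)) = √((46*76 + 37) - ⅛) = √((3496 + 37) - ⅛) = √(3533 - ⅛) = √(28263/8) = √56526/4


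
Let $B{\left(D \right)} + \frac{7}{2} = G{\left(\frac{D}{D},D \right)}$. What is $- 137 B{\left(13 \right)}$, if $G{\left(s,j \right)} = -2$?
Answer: $\frac{1507}{2} \approx 753.5$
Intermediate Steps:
$B{\left(D \right)} = - \frac{11}{2}$ ($B{\left(D \right)} = - \frac{7}{2} - 2 = - \frac{11}{2}$)
$- 137 B{\left(13 \right)} = \left(-137\right) \left(- \frac{11}{2}\right) = \frac{1507}{2}$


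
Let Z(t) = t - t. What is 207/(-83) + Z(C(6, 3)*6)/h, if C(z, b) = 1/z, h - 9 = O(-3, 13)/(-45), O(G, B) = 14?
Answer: -207/83 ≈ -2.4940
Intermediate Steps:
h = 391/45 (h = 9 + 14/(-45) = 9 + 14*(-1/45) = 9 - 14/45 = 391/45 ≈ 8.6889)
Z(t) = 0
207/(-83) + Z(C(6, 3)*6)/h = 207/(-83) + 0/(391/45) = 207*(-1/83) + 0*(45/391) = -207/83 + 0 = -207/83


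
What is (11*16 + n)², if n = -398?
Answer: 49284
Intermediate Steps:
(11*16 + n)² = (11*16 - 398)² = (176 - 398)² = (-222)² = 49284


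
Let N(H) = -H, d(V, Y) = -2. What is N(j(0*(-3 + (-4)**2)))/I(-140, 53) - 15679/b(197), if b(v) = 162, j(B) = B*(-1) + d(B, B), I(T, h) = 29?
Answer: -454367/4698 ≈ -96.715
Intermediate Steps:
j(B) = -2 - B (j(B) = B*(-1) - 2 = -B - 2 = -2 - B)
N(j(0*(-3 + (-4)**2)))/I(-140, 53) - 15679/b(197) = -(-2 - 0*(-3 + (-4)**2))/29 - 15679/162 = -(-2 - 0*(-3 + 16))*(1/29) - 15679*1/162 = -(-2 - 0*13)*(1/29) - 15679/162 = -(-2 - 1*0)*(1/29) - 15679/162 = -(-2 + 0)*(1/29) - 15679/162 = -1*(-2)*(1/29) - 15679/162 = 2*(1/29) - 15679/162 = 2/29 - 15679/162 = -454367/4698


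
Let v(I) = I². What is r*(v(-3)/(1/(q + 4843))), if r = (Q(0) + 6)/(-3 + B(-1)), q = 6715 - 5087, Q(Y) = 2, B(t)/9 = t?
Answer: -38826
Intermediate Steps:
B(t) = 9*t
q = 1628
r = -⅔ (r = (2 + 6)/(-3 + 9*(-1)) = 8/(-3 - 9) = 8/(-12) = 8*(-1/12) = -⅔ ≈ -0.66667)
r*(v(-3)/(1/(q + 4843))) = -2*(-3)²/(3*(1/(1628 + 4843))) = -6/(1/6471) = -6/1/6471 = -6*6471 = -⅔*58239 = -38826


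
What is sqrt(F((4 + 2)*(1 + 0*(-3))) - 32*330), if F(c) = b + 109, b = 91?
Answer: 2*I*sqrt(2590) ≈ 101.78*I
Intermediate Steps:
F(c) = 200 (F(c) = 91 + 109 = 200)
sqrt(F((4 + 2)*(1 + 0*(-3))) - 32*330) = sqrt(200 - 32*330) = sqrt(200 - 10560) = sqrt(-10360) = 2*I*sqrt(2590)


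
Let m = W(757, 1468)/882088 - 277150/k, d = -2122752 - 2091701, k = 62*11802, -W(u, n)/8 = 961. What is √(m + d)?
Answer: I*√6858351144052304584223466546/40340309982 ≈ 2052.9*I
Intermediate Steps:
W(u, n) = -7688 (W(u, n) = -8*961 = -7688)
k = 731724
d = -4214453
m = -15631011457/40340309982 (m = -7688/882088 - 277150/731724 = -7688*1/882088 - 277150*1/731724 = -961/110261 - 138575/365862 = -15631011457/40340309982 ≈ -0.38748)
√(m + d) = √(-15631011457/40340309982 - 4214453) = √(-170012356055581303/40340309982) = I*√6858351144052304584223466546/40340309982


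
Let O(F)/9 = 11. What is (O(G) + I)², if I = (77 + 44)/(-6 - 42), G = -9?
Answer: 21446161/2304 ≈ 9308.2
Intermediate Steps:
O(F) = 99 (O(F) = 9*11 = 99)
I = -121/48 (I = 121/(-48) = 121*(-1/48) = -121/48 ≈ -2.5208)
(O(G) + I)² = (99 - 121/48)² = (4631/48)² = 21446161/2304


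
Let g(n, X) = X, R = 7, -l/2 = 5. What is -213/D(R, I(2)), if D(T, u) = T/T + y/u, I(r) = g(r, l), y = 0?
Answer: -213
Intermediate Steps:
l = -10 (l = -2*5 = -10)
I(r) = -10
D(T, u) = 1 (D(T, u) = T/T + 0/u = 1 + 0 = 1)
-213/D(R, I(2)) = -213/1 = -213*1 = -213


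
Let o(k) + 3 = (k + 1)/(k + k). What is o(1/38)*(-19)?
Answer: -627/2 ≈ -313.50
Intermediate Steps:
o(k) = -3 + (1 + k)/(2*k) (o(k) = -3 + (k + 1)/(k + k) = -3 + (1 + k)/((2*k)) = -3 + (1 + k)*(1/(2*k)) = -3 + (1 + k)/(2*k))
o(1/38)*(-19) = ((1 - 5/38)/(2*(1/38)))*(-19) = ((1 - 5*1/38)/(2*(1/38)))*(-19) = ((1/2)*38*(1 - 5/38))*(-19) = ((1/2)*38*(33/38))*(-19) = (33/2)*(-19) = -627/2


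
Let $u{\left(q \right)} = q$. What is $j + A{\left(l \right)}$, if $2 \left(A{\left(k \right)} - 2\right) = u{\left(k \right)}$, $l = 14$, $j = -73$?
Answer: $-64$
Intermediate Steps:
$A{\left(k \right)} = 2 + \frac{k}{2}$
$j + A{\left(l \right)} = -73 + \left(2 + \frac{1}{2} \cdot 14\right) = -73 + \left(2 + 7\right) = -73 + 9 = -64$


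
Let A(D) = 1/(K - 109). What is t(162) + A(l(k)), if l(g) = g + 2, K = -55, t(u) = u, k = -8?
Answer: 26567/164 ≈ 161.99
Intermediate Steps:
l(g) = 2 + g
A(D) = -1/164 (A(D) = 1/(-55 - 109) = 1/(-164) = -1/164)
t(162) + A(l(k)) = 162 - 1/164 = 26567/164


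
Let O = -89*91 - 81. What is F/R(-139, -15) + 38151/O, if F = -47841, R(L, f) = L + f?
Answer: 192732063/629860 ≈ 305.99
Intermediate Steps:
O = -8180 (O = -8099 - 81 = -8180)
F/R(-139, -15) + 38151/O = -47841/(-139 - 15) + 38151/(-8180) = -47841/(-154) + 38151*(-1/8180) = -47841*(-1/154) - 38151/8180 = 47841/154 - 38151/8180 = 192732063/629860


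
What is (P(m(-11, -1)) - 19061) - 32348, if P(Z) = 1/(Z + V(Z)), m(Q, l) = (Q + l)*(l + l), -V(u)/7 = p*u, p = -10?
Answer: -87600935/1704 ≈ -51409.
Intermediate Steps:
V(u) = 70*u (V(u) = -(-70)*u = 70*u)
m(Q, l) = 2*l*(Q + l) (m(Q, l) = (Q + l)*(2*l) = 2*l*(Q + l))
P(Z) = 1/(71*Z) (P(Z) = 1/(Z + 70*Z) = 1/(71*Z))
(P(m(-11, -1)) - 19061) - 32348 = (1/(71*((2*(-1)*(-11 - 1)))) - 19061) - 32348 = (1/(71*((2*(-1)*(-12)))) - 19061) - 32348 = ((1/71)/24 - 19061) - 32348 = ((1/71)*(1/24) - 19061) - 32348 = (1/1704 - 19061) - 32348 = -32479943/1704 - 32348 = -87600935/1704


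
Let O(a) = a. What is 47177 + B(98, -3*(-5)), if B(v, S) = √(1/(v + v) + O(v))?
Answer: 47177 + √19209/14 ≈ 47187.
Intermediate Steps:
B(v, S) = √(v + 1/(2*v)) (B(v, S) = √(1/(v + v) + v) = √(1/(2*v) + v) = √(v + 1/(2*v)))
47177 + B(98, -3*(-5)) = 47177 + √(2/98 + 4*98)/2 = 47177 + √(2*(1/98) + 392)/2 = 47177 + √(1/49 + 392)/2 = 47177 + √(19209/49)/2 = 47177 + (√19209/7)/2 = 47177 + √19209/14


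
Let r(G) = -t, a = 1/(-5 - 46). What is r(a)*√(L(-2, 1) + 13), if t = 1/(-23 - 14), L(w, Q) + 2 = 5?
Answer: 4/37 ≈ 0.10811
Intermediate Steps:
L(w, Q) = 3 (L(w, Q) = -2 + 5 = 3)
a = -1/51 (a = 1/(-51) = -1/51 ≈ -0.019608)
t = -1/37 (t = 1/(-37) = -1/37 ≈ -0.027027)
r(G) = 1/37 (r(G) = -1*(-1/37) = 1/37)
r(a)*√(L(-2, 1) + 13) = √(3 + 13)/37 = √16/37 = (1/37)*4 = 4/37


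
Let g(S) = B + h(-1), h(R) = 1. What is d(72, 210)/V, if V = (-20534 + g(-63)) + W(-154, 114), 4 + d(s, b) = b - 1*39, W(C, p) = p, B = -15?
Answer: -167/20434 ≈ -0.0081726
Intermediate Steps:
d(s, b) = -43 + b (d(s, b) = -4 + (b - 1*39) = -4 + (b - 39) = -4 + (-39 + b) = -43 + b)
g(S) = -14 (g(S) = -15 + 1 = -14)
V = -20434 (V = (-20534 - 14) + 114 = -20548 + 114 = -20434)
d(72, 210)/V = (-43 + 210)/(-20434) = 167*(-1/20434) = -167/20434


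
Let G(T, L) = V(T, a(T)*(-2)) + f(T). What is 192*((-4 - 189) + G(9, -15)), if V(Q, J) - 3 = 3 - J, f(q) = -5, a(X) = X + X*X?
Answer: -2304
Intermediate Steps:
a(X) = X + X²
V(Q, J) = 6 - J (V(Q, J) = 3 + (3 - J) = 6 - J)
G(T, L) = 1 + 2*T*(1 + T) (G(T, L) = (6 - T*(1 + T)*(-2)) - 5 = (6 - (-2)*T*(1 + T)) - 5 = (6 + 2*T*(1 + T)) - 5 = 1 + 2*T*(1 + T))
192*((-4 - 189) + G(9, -15)) = 192*((-4 - 189) + (1 + 2*9*(1 + 9))) = 192*(-193 + (1 + 2*9*10)) = 192*(-193 + (1 + 180)) = 192*(-193 + 181) = 192*(-12) = -2304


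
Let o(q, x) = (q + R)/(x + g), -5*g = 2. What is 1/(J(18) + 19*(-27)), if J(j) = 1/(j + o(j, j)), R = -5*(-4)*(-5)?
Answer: -587/301087 ≈ -0.0019496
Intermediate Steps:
g = -2/5 (g = -1/5*2 = -2/5 ≈ -0.40000)
R = -100 (R = 20*(-5) = -100)
o(q, x) = (-100 + q)/(-2/5 + x) (o(q, x) = (q - 100)/(x - 2/5) = (-100 + q)/(-2/5 + x))
J(j) = 1/(j + 5*(-100 + j)/(-2 + 5*j))
1/(J(18) + 19*(-27)) = 1/((-2 + 5*18)/(-500 + 3*18 + 5*18**2) + 19*(-27)) = 1/((-2 + 90)/(-500 + 54 + 5*324) - 513) = 1/(88/(-500 + 54 + 1620) - 513) = 1/(88/1174 - 513) = 1/((1/1174)*88 - 513) = 1/(44/587 - 513) = 1/(-301087/587) = -587/301087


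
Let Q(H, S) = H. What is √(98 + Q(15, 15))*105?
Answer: 105*√113 ≈ 1116.2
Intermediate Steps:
√(98 + Q(15, 15))*105 = √(98 + 15)*105 = √113*105 = 105*√113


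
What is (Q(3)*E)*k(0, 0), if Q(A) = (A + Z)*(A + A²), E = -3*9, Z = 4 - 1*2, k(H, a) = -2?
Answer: 3240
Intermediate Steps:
Z = 2 (Z = 4 - 2 = 2)
E = -27
Q(A) = (2 + A)*(A + A²) (Q(A) = (A + 2)*(A + A²) = (2 + A)*(A + A²))
(Q(3)*E)*k(0, 0) = ((3*(2 + 3² + 3*3))*(-27))*(-2) = ((3*(2 + 9 + 9))*(-27))*(-2) = ((3*20)*(-27))*(-2) = (60*(-27))*(-2) = -1620*(-2) = 3240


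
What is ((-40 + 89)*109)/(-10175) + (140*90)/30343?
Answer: -33856963/308740025 ≈ -0.10966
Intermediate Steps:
((-40 + 89)*109)/(-10175) + (140*90)/30343 = (49*109)*(-1/10175) + 12600*(1/30343) = 5341*(-1/10175) + 12600/30343 = -5341/10175 + 12600/30343 = -33856963/308740025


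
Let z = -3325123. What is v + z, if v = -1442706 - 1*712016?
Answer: -5479845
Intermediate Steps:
v = -2154722 (v = -1442706 - 712016 = -2154722)
v + z = -2154722 - 3325123 = -5479845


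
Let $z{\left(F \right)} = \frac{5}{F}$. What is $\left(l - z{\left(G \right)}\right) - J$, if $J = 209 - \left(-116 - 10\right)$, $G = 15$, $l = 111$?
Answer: $- \frac{673}{3} \approx -224.33$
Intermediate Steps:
$J = 335$ ($J = 209 - -126 = 209 + 126 = 335$)
$\left(l - z{\left(G \right)}\right) - J = \left(111 - \frac{5}{15}\right) - 335 = \left(111 - 5 \cdot \frac{1}{15}\right) - 335 = \left(111 - \frac{1}{3}\right) - 335 = \frac{332}{3} - 335 = - \frac{673}{3}$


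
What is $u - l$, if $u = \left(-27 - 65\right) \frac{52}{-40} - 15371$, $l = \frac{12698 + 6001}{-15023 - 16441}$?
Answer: $- \frac{34771837}{2280} \approx -15251.0$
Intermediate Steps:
$l = - \frac{271}{456}$ ($l = \frac{18699}{-31464} = 18699 \left(- \frac{1}{31464}\right) = - \frac{271}{456} \approx -0.5943$)
$u = - \frac{76257}{5}$ ($u = - 92 \cdot 52 \left(- \frac{1}{40}\right) - 15371 = \left(-92\right) \left(- \frac{13}{10}\right) - 15371 = \frac{598}{5} - 15371 = - \frac{76257}{5} \approx -15251.0$)
$u - l = - \frac{76257}{5} - - \frac{271}{456} = - \frac{76257}{5} + \frac{271}{456} = - \frac{34771837}{2280}$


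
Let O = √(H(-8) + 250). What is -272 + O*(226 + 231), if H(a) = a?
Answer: -272 + 5027*√2 ≈ 6837.3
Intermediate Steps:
O = 11*√2 (O = √(-8 + 250) = √242 = 11*√2 ≈ 15.556)
-272 + O*(226 + 231) = -272 + (11*√2)*(226 + 231) = -272 + (11*√2)*457 = -272 + 5027*√2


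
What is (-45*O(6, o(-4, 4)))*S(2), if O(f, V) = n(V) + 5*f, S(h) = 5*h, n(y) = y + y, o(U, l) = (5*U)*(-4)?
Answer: -85500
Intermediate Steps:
o(U, l) = -20*U
n(y) = 2*y
O(f, V) = 2*V + 5*f
(-45*O(6, o(-4, 4)))*S(2) = (-45*(2*(-20*(-4)) + 5*6))*(5*2) = -45*(2*80 + 30)*10 = -45*(160 + 30)*10 = -45*190*10 = -8550*10 = -85500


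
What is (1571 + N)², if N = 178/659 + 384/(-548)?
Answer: 20106024792361225/8151020089 ≈ 2.4667e+6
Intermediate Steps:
N = -38878/90283 (N = 178*(1/659) + 384*(-1/548) = 178/659 - 96/137 = -38878/90283 ≈ -0.43062)
(1571 + N)² = (1571 - 38878/90283)² = (141795715/90283)² = 20106024792361225/8151020089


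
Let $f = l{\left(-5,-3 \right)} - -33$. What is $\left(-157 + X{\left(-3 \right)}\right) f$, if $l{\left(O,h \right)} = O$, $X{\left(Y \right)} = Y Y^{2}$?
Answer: $-5152$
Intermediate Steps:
$X{\left(Y \right)} = Y^{3}$
$f = 28$ ($f = -5 - -33 = -5 + 33 = 28$)
$\left(-157 + X{\left(-3 \right)}\right) f = \left(-157 + \left(-3\right)^{3}\right) 28 = \left(-157 - 27\right) 28 = \left(-184\right) 28 = -5152$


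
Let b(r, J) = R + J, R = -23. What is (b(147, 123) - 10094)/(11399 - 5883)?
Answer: -4997/2758 ≈ -1.8118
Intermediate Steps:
b(r, J) = -23 + J
(b(147, 123) - 10094)/(11399 - 5883) = ((-23 + 123) - 10094)/(11399 - 5883) = (100 - 10094)/5516 = -9994*1/5516 = -4997/2758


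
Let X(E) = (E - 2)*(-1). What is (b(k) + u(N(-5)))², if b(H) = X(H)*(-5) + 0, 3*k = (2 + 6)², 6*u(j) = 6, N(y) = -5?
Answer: 85849/9 ≈ 9538.8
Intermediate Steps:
X(E) = 2 - E (X(E) = (-2 + E)*(-1) = 2 - E)
u(j) = 1 (u(j) = (⅙)*6 = 1)
k = 64/3 (k = (2 + 6)²/3 = (⅓)*8² = (⅓)*64 = 64/3 ≈ 21.333)
b(H) = -10 + 5*H (b(H) = (2 - H)*(-5) + 0 = (-10 + 5*H) + 0 = -10 + 5*H)
(b(k) + u(N(-5)))² = ((-10 + 5*(64/3)) + 1)² = ((-10 + 320/3) + 1)² = (290/3 + 1)² = (293/3)² = 85849/9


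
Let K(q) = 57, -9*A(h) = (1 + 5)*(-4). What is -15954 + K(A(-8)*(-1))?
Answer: -15897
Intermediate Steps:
A(h) = 8/3 (A(h) = -(1 + 5)*(-4)/9 = -2*(-4)/3 = -⅑*(-24) = 8/3)
-15954 + K(A(-8)*(-1)) = -15954 + 57 = -15897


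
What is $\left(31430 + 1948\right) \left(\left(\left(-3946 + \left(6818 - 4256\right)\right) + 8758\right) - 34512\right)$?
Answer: $-905812164$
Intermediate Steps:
$\left(31430 + 1948\right) \left(\left(\left(-3946 + \left(6818 - 4256\right)\right) + 8758\right) - 34512\right) = 33378 \left(\left(\left(-3946 + \left(6818 - 4256\right)\right) + 8758\right) - 34512\right) = 33378 \left(\left(\left(-3946 + 2562\right) + 8758\right) - 34512\right) = 33378 \left(\left(-1384 + 8758\right) - 34512\right) = 33378 \left(7374 - 34512\right) = 33378 \left(-27138\right) = -905812164$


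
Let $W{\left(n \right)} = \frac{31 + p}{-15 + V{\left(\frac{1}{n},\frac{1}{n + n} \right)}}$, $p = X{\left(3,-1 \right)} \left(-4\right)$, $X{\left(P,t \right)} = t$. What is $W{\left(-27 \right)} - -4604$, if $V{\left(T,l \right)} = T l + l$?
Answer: $\frac{7197011}{1564} \approx 4601.7$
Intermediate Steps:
$p = 4$ ($p = \left(-1\right) \left(-4\right) = 4$)
$V{\left(T,l \right)} = l + T l$
$W{\left(n \right)} = \frac{35}{-15 + \frac{1 + \frac{1}{n}}{2 n}}$ ($W{\left(n \right)} = \frac{31 + 4}{-15 + \frac{1 + \frac{1}{n}}{n + n}} = \frac{35}{-15 + \frac{1 + \frac{1}{n}}{2 n}}$)
$W{\left(-27 \right)} - -4604 = \frac{70 \left(-27\right)^{2}}{1 - 27 - 30 \left(-27\right)^{2}} - -4604 = 70 \cdot 729 \frac{1}{1 - 27 - 21870} + 4604 = 70 \cdot 729 \frac{1}{-21896} + 4604 = 70 \cdot 729 \left(- \frac{1}{21896}\right) + 4604 = - \frac{3645}{1564} + 4604 = \frac{7197011}{1564}$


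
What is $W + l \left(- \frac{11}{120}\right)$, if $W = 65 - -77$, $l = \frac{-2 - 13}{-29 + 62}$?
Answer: $\frac{3409}{24} \approx 142.04$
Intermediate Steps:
$l = - \frac{5}{11}$ ($l = - \frac{15}{33} = \left(-15\right) \frac{1}{33} = - \frac{5}{11} \approx -0.45455$)
$W = 142$ ($W = 65 + 77 = 142$)
$W + l \left(- \frac{11}{120}\right) = 142 - \frac{5 \left(- \frac{11}{120}\right)}{11} = 142 - \frac{5 \left(\left(-11\right) \frac{1}{120}\right)}{11} = 142 - - \frac{1}{24} = 142 + \frac{1}{24} = \frac{3409}{24}$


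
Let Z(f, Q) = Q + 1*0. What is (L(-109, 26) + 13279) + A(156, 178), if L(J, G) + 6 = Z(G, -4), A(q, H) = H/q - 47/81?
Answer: 27945695/2106 ≈ 13270.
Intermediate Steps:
A(q, H) = -47/81 + H/q (A(q, H) = H/q - 47*1/81 = H/q - 47/81 = -47/81 + H/q)
Z(f, Q) = Q (Z(f, Q) = Q + 0 = Q)
L(J, G) = -10 (L(J, G) = -6 - 4 = -10)
(L(-109, 26) + 13279) + A(156, 178) = (-10 + 13279) + (-47/81 + 178/156) = 13269 + (-47/81 + 178*(1/156)) = 13269 + (-47/81 + 89/78) = 13269 + 1181/2106 = 27945695/2106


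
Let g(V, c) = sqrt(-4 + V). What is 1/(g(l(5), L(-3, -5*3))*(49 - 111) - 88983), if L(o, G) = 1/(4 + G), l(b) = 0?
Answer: -88983/7917989665 + 124*I/7917989665 ≈ -1.1238e-5 + 1.5661e-8*I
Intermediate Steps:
1/(g(l(5), L(-3, -5*3))*(49 - 111) - 88983) = 1/(sqrt(-4 + 0)*(49 - 111) - 88983) = 1/(sqrt(-4)*(-62) - 88983) = 1/((2*I)*(-62) - 88983) = 1/(-124*I - 88983) = 1/(-88983 - 124*I) = (-88983 + 124*I)/7917989665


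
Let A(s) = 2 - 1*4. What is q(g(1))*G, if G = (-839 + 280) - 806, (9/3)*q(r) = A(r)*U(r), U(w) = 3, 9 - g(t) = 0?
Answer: 2730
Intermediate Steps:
g(t) = 9 (g(t) = 9 - 1*0 = 9 + 0 = 9)
A(s) = -2 (A(s) = 2 - 4 = -2)
q(r) = -2 (q(r) = (-2*3)/3 = (⅓)*(-6) = -2)
G = -1365 (G = -559 - 806 = -1365)
q(g(1))*G = -2*(-1365) = 2730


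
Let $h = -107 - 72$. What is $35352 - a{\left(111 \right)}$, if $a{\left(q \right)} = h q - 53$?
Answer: $55274$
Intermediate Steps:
$h = -179$
$a{\left(q \right)} = -53 - 179 q$ ($a{\left(q \right)} = - 179 q - 53 = -53 - 179 q$)
$35352 - a{\left(111 \right)} = 35352 - \left(-53 - 19869\right) = 35352 - -19922 = 35352 + 19922 = 55274$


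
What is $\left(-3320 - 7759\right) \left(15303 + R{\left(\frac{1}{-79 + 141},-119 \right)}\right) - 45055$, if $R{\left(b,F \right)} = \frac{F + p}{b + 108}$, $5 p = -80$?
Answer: $- \frac{1135631354194}{6697} \approx -1.6957 \cdot 10^{8}$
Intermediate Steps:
$p = -16$ ($p = \frac{1}{5} \left(-80\right) = -16$)
$R{\left(b,F \right)} = \frac{-16 + F}{108 + b}$ ($R{\left(b,F \right)} = \frac{F - 16}{b + 108} = \frac{-16 + F}{108 + b}$)
$\left(-3320 - 7759\right) \left(15303 + R{\left(\frac{1}{-79 + 141},-119 \right)}\right) - 45055 = \left(-3320 - 7759\right) \left(15303 + \frac{-16 - 119}{108 + \frac{1}{-79 + 141}}\right) - 45055 = - 11079 \left(15303 + \frac{1}{108 + \frac{1}{62}} \left(-135\right)\right) - 45055 = - 11079 \left(15303 + \frac{1}{\frac{6697}{62}} \left(-135\right)\right) - 45055 = - 11079 \left(15303 + \frac{62}{6697} \left(-135\right)\right) - 45055 = - 11079 \left(15303 - \frac{8370}{6697}\right) - 45055 = \left(-11079\right) \frac{102475821}{6697} - 45055 = - \frac{1135329620859}{6697} - 45055 = - \frac{1135631354194}{6697}$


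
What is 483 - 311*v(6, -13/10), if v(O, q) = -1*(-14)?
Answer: -3871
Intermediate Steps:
v(O, q) = 14
483 - 311*v(6, -13/10) = 483 - 311*14 = 483 - 4354 = -3871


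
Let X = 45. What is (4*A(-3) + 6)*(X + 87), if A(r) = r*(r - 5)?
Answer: 13464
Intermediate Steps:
A(r) = r*(-5 + r)
(4*A(-3) + 6)*(X + 87) = (4*(-3*(-5 - 3)) + 6)*(45 + 87) = (4*(-3*(-8)) + 6)*132 = (4*24 + 6)*132 = (96 + 6)*132 = 102*132 = 13464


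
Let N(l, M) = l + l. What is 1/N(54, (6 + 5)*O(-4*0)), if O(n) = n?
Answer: 1/108 ≈ 0.0092593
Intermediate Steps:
N(l, M) = 2*l
1/N(54, (6 + 5)*O(-4*0)) = 1/(2*54) = 1/108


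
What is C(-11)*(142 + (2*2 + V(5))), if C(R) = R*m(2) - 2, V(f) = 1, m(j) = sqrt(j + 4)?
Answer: -294 - 1617*sqrt(6) ≈ -4254.8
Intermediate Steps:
m(j) = sqrt(4 + j)
C(R) = -2 + R*sqrt(6) (C(R) = R*sqrt(4 + 2) - 2 = R*sqrt(6) - 2 = -2 + R*sqrt(6))
C(-11)*(142 + (2*2 + V(5))) = (-2 - 11*sqrt(6))*(142 + (2*2 + 1)) = (-2 - 11*sqrt(6))*(142 + (4 + 1)) = (-2 - 11*sqrt(6))*(142 + 5) = (-2 - 11*sqrt(6))*147 = -294 - 1617*sqrt(6)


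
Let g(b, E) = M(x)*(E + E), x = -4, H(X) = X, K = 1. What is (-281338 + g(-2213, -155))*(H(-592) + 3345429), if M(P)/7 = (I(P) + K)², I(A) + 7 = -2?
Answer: -1405560714466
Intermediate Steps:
I(A) = -9 (I(A) = -7 - 2 = -9)
M(P) = 448 (M(P) = 7*(-9 + 1)² = 7*(-8)² = 7*64 = 448)
g(b, E) = 896*E (g(b, E) = 448*(E + E) = 448*(2*E) = 896*E)
(-281338 + g(-2213, -155))*(H(-592) + 3345429) = (-281338 + 896*(-155))*(-592 + 3345429) = (-281338 - 138880)*3344837 = -420218*3344837 = -1405560714466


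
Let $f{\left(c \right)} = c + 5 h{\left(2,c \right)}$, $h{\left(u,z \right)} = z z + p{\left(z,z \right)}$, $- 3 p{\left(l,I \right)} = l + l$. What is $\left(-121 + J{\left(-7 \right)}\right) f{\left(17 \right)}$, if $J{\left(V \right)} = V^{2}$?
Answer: $-101184$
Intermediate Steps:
$p{\left(l,I \right)} = - \frac{2 l}{3}$ ($p{\left(l,I \right)} = - \frac{l + l}{3} = - \frac{2 l}{3}$)
$h{\left(u,z \right)} = z^{2} - \frac{2 z}{3}$ ($h{\left(u,z \right)} = z z - \frac{2 z}{3} = z^{2} - \frac{2 z}{3}$)
$f{\left(c \right)} = c + \frac{5 c \left(-2 + 3 c\right)}{3}$ ($f{\left(c \right)} = c + 5 \frac{c \left(-2 + 3 c\right)}{3} = c + \frac{5 c \left(-2 + 3 c\right)}{3}$)
$\left(-121 + J{\left(-7 \right)}\right) f{\left(17 \right)} = \left(-121 + \left(-7\right)^{2}\right) \frac{1}{3} \cdot 17 \left(-7 + 15 \cdot 17\right) = \left(-121 + 49\right) \frac{1}{3} \cdot 17 \left(-7 + 255\right) = - 72 \cdot \frac{1}{3} \cdot 17 \cdot 248 = \left(-72\right) \frac{4216}{3} = -101184$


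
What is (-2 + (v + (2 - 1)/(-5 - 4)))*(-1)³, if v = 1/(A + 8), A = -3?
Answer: 86/45 ≈ 1.9111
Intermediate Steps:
v = ⅕ (v = 1/(-3 + 8) = 1/5 = ⅕ ≈ 0.20000)
(-2 + (v + (2 - 1)/(-5 - 4)))*(-1)³ = (-2 + (⅕ + (2 - 1)/(-5 - 4)))*(-1)³ = (-2 + (⅕ + 1/(-9)))*(-1) = (-2 + (⅕ + 1*(-⅑)))*(-1) = (-2 + (⅕ - ⅑))*(-1) = (-2 + 4/45)*(-1) = -86/45*(-1) = 86/45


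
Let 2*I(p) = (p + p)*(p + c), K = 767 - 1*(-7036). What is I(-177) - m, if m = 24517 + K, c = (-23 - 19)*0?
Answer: -991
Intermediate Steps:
c = 0 (c = -42*0 = 0)
K = 7803 (K = 767 + 7036 = 7803)
I(p) = p² (I(p) = ((p + p)*(p + 0))/2 = ((2*p)*p)/2 = (2*p²)/2 = p²)
m = 32320 (m = 24517 + 7803 = 32320)
I(-177) - m = (-177)² - 1*32320 = 31329 - 32320 = -991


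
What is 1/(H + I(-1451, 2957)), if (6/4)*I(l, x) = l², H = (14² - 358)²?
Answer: 3/4289534 ≈ 6.9938e-7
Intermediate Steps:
H = 26244 (H = (196 - 358)² = (-162)² = 26244)
I(l, x) = 2*l²/3
1/(H + I(-1451, 2957)) = 1/(26244 + (⅔)*(-1451)²) = 1/(26244 + (⅔)*2105401) = 1/(26244 + 4210802/3) = 1/(4289534/3) = 3/4289534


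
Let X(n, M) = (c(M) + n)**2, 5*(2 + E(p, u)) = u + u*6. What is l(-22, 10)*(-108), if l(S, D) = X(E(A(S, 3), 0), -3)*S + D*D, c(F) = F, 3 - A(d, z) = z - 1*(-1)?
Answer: 48600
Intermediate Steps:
A(d, z) = 2 - z (A(d, z) = 3 - (z - 1*(-1)) = 3 - (z + 1) = 3 - (1 + z) = 3 + (-1 - z) = 2 - z)
E(p, u) = -2 + 7*u/5 (E(p, u) = -2 + (u + u*6)/5 = -2 + (u + 6*u)/5 = -2 + (7*u)/5 = -2 + 7*u/5)
X(n, M) = (M + n)**2
l(S, D) = D**2 + 25*S (l(S, D) = (-3 + (-2 + (7/5)*0))**2*S + D*D = (-3 + (-2 + 0))**2*S + D**2 = (-3 - 2)**2*S + D**2 = (-5)**2*S + D**2 = 25*S + D**2 = D**2 + 25*S)
l(-22, 10)*(-108) = (10**2 + 25*(-22))*(-108) = (100 - 550)*(-108) = -450*(-108) = 48600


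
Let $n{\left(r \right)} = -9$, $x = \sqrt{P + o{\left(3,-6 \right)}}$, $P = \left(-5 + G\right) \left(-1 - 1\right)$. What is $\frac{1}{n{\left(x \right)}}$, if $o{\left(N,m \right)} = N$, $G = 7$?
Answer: $- \frac{1}{9} \approx -0.11111$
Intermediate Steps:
$P = -4$ ($P = \left(-5 + 7\right) \left(-1 - 1\right) = 2 \left(-2\right) = -4$)
$x = i$ ($x = \sqrt{-4 + 3} = \sqrt{-1} = i \approx 1.0 i$)
$\frac{1}{n{\left(x \right)}} = \frac{1}{-9} = - \frac{1}{9}$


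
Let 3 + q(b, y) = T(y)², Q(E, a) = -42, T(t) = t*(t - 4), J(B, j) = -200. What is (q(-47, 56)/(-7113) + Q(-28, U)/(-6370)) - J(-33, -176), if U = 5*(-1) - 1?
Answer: -3210977816/3236415 ≈ -992.14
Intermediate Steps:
T(t) = t*(-4 + t)
U = -6 (U = -5 - 1 = -6)
q(b, y) = -3 + y²*(-4 + y)² (q(b, y) = -3 + (y*(-4 + y))² = -3 + y²*(-4 + y)²)
(q(-47, 56)/(-7113) + Q(-28, U)/(-6370)) - J(-33, -176) = ((-3 + 56²*(-4 + 56)²)/(-7113) - 42/(-6370)) - 1*(-200) = ((-3 + 3136*52²)*(-1/7113) - 42*(-1/6370)) + 200 = ((-3 + 3136*2704)*(-1/7113) + 3/455) + 200 = ((-3 + 8479744)*(-1/7113) + 3/455) + 200 = (8479741*(-1/7113) + 3/455) + 200 = (-8479741/7113 + 3/455) + 200 = -3858260816/3236415 + 200 = -3210977816/3236415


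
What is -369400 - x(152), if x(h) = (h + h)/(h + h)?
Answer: -369401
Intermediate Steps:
x(h) = 1 (x(h) = (2*h)/((2*h)) = (2*h)*(1/(2*h)) = 1)
-369400 - x(152) = -369400 - 1*1 = -369400 - 1 = -369401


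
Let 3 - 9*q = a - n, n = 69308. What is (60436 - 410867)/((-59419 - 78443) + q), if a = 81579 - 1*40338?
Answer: 3153879/1212688 ≈ 2.6007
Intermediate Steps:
a = 41241 (a = 81579 - 40338 = 41241)
q = 28070/9 (q = ⅓ - (41241 - 1*69308)/9 = ⅓ - (41241 - 69308)/9 = ⅓ - ⅑*(-28067) = ⅓ + 28067/9 = 28070/9 ≈ 3118.9)
(60436 - 410867)/((-59419 - 78443) + q) = (60436 - 410867)/((-59419 - 78443) + 28070/9) = -350431/(-137862 + 28070/9) = -350431/(-1212688/9) = -350431*(-9/1212688) = 3153879/1212688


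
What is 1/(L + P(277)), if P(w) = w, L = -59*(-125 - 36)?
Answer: 1/9776 ≈ 0.00010229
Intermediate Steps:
L = 9499 (L = -59*(-161) = 9499)
1/(L + P(277)) = 1/(9499 + 277) = 1/9776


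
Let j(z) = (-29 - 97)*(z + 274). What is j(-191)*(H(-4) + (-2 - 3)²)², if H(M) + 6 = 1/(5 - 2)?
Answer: -3908968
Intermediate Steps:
j(z) = -34524 - 126*z (j(z) = -126*(274 + z) = -34524 - 126*z)
H(M) = -17/3 (H(M) = -6 + 1/(5 - 2) = -6 + 1/3 = -6 + ⅓ = -17/3)
j(-191)*(H(-4) + (-2 - 3)²)² = (-34524 - 126*(-191))*(-17/3 + (-2 - 3)²)² = (-34524 + 24066)*(-17/3 + (-5)²)² = -10458*(-17/3 + 25)² = -10458*(58/3)² = -10458*3364/9 = -3908968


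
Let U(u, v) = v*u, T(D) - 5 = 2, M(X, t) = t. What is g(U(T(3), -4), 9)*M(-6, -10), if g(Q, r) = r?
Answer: -90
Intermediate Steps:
T(D) = 7 (T(D) = 5 + 2 = 7)
U(u, v) = u*v
g(U(T(3), -4), 9)*M(-6, -10) = 9*(-10) = -90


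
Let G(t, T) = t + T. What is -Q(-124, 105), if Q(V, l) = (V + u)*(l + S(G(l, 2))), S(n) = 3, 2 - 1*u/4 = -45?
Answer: -6912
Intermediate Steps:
u = 188 (u = 8 - 4*(-45) = 8 + 180 = 188)
G(t, T) = T + t
Q(V, l) = (3 + l)*(188 + V) (Q(V, l) = (V + 188)*(l + 3) = (188 + V)*(3 + l) = (3 + l)*(188 + V))
-Q(-124, 105) = -(564 + 3*(-124) + 188*105 - 124*105) = -(564 - 372 + 19740 - 13020) = -1*6912 = -6912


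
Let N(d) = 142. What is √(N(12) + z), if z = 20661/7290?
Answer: √10558410/270 ≈ 12.035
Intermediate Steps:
z = 6887/2430 (z = 20661*(1/7290) = 6887/2430 ≈ 2.8342)
√(N(12) + z) = √(142 + 6887/2430) = √(351947/2430) = √10558410/270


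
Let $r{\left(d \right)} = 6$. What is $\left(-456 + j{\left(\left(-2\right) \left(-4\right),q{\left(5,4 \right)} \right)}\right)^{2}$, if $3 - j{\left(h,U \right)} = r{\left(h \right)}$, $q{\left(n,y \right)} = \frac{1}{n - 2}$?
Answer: $210681$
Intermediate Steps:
$q{\left(n,y \right)} = \frac{1}{-2 + n}$
$j{\left(h,U \right)} = -3$ ($j{\left(h,U \right)} = 3 - 6 = -3$)
$\left(-456 + j{\left(\left(-2\right) \left(-4\right),q{\left(5,4 \right)} \right)}\right)^{2} = \left(-456 - 3\right)^{2} = \left(-459\right)^{2} = 210681$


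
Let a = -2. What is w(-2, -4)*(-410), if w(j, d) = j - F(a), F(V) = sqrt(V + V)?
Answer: 820 + 820*I ≈ 820.0 + 820.0*I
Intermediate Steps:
F(V) = sqrt(2)*sqrt(V) (F(V) = sqrt(2*V) = sqrt(2)*sqrt(V))
w(j, d) = j - 2*I (w(j, d) = j - sqrt(2)*sqrt(-2) = j - sqrt(2)*I*sqrt(2) = j - 2*I)
w(-2, -4)*(-410) = (-2 - 2*I)*(-410) = 820 + 820*I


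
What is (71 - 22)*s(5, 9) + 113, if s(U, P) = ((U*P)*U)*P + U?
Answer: 99583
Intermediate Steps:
s(U, P) = U + P²*U² (s(U, P) = ((P*U)*U)*P + U = (P*U²)*P + U = P²*U² + U = U + P²*U²)
(71 - 22)*s(5, 9) + 113 = (71 - 22)*(5*(1 + 5*9²)) + 113 = 49*(5*(1 + 5*81)) + 113 = 49*(5*(1 + 405)) + 113 = 49*(5*406) + 113 = 49*2030 + 113 = 99470 + 113 = 99583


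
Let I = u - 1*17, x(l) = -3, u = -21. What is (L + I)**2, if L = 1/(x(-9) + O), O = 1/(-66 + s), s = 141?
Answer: 73736569/50176 ≈ 1469.6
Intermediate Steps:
O = 1/75 (O = 1/(-66 + 141) = 1/75 ≈ 0.013333)
I = -38 (I = -21 - 1*17 = -21 - 17 = -38)
L = -75/224 (L = 1/(-3 + 1/75) = 1/(-224/75) = -75/224 ≈ -0.33482)
(L + I)**2 = (-75/224 - 38)**2 = (-8587/224)**2 = 73736569/50176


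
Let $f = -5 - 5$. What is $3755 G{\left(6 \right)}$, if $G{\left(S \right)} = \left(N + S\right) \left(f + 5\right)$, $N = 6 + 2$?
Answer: $-262850$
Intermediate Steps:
$N = 8$
$f = -10$
$G{\left(S \right)} = -40 - 5 S$ ($G{\left(S \right)} = \left(8 + S\right) \left(-10 + 5\right) = \left(8 + S\right) \left(-5\right) = -40 - 5 S$)
$3755 G{\left(6 \right)} = 3755 \left(-40 - 30\right) = 3755 \left(-70\right) = -262850$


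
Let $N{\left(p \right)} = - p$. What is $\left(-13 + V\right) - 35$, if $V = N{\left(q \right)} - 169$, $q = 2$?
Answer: $-219$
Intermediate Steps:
$V = -171$ ($V = \left(-1\right) 2 - 169 = -2 - 169 = -171$)
$\left(-13 + V\right) - 35 = \left(-13 - 171\right) - 35 = -184 - 35 = -219$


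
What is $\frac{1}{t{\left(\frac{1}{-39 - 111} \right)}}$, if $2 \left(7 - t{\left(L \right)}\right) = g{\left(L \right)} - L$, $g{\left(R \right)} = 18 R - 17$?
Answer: $\frac{300}{4667} \approx 0.064281$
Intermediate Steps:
$g{\left(R \right)} = -17 + 18 R$
$t{\left(L \right)} = \frac{31}{2} - \frac{17 L}{2}$ ($t{\left(L \right)} = 7 - \frac{\left(-17 + 18 L\right) - L}{2} = 7 - \frac{-17 + 17 L}{2} = 7 - \left(- \frac{17}{2} + \frac{17 L}{2}\right) = \frac{31}{2} - \frac{17 L}{2}$)
$\frac{1}{t{\left(\frac{1}{-39 - 111} \right)}} = \frac{1}{\frac{31}{2} - \frac{17}{2 \left(-39 - 111\right)}} = \frac{1}{\frac{31}{2} - \frac{17}{2 \left(-150\right)}} = \frac{1}{\frac{31}{2} - - \frac{17}{300}} = \frac{1}{\frac{31}{2} + \frac{17}{300}} = \frac{1}{\frac{4667}{300}} = \frac{300}{4667}$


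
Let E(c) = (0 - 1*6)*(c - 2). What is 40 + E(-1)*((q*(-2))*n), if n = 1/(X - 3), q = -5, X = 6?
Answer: 100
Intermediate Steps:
E(c) = 12 - 6*c (E(c) = (0 - 6)*(-2 + c) = -6*(-2 + c) = 12 - 6*c)
n = ⅓ (n = 1/(6 - 3) = 1/3 = ⅓ ≈ 0.33333)
40 + E(-1)*((q*(-2))*n) = 40 + (12 - 6*(-1))*(-5*(-2)*(⅓)) = 40 + (12 + 6)*(10*(⅓)) = 40 + 18*(10/3) = 40 + 60 = 100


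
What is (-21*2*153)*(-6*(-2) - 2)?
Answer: -64260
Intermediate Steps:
(-21*2*153)*(-6*(-2) - 2) = (-42*153)*(12 - 2) = -6426*10 = -64260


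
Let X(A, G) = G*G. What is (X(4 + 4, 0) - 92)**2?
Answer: 8464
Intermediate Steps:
X(A, G) = G**2
(X(4 + 4, 0) - 92)**2 = (0**2 - 92)**2 = (0 - 92)**2 = (-92)**2 = 8464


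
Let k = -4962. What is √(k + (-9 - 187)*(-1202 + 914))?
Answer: √51486 ≈ 226.91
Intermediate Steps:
√(k + (-9 - 187)*(-1202 + 914)) = √(-4962 + (-9 - 187)*(-1202 + 914)) = √(-4962 - 196*(-288)) = √(-4962 + 56448) = √51486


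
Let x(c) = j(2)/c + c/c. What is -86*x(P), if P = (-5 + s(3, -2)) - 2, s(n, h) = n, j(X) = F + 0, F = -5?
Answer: -387/2 ≈ -193.50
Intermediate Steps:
j(X) = -5 (j(X) = -5 + 0 = -5)
P = -4 (P = (-5 + 3) - 2 = -2 - 2 = -4)
x(c) = 1 - 5/c (x(c) = -5/c + c/c = -5/c + 1 = 1 - 5/c)
-86*x(P) = -86*(-5 - 4)/(-4) = -(-43)*(-9)/2 = -86*9/4 = -387/2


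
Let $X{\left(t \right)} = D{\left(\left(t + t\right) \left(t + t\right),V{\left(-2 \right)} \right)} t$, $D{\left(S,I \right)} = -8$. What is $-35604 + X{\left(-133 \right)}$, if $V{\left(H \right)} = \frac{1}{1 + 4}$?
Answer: $-34540$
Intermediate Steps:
$V{\left(H \right)} = \frac{1}{5}$
$X{\left(t \right)} = - 8 t$
$-35604 + X{\left(-133 \right)} = -35604 - -1064 = -35604 + 1064 = -34540$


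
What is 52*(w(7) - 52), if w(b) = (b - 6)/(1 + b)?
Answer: -5395/2 ≈ -2697.5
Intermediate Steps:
w(b) = (-6 + b)/(1 + b)
52*(w(7) - 52) = 52*((-6 + 7)/(1 + 7) - 52) = 52*(1/8 - 52) = 52*(-415/8) = -5395/2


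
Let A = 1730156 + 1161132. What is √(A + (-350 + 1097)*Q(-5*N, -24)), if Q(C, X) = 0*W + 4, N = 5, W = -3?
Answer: 2*√723569 ≈ 1701.3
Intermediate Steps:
Q(C, X) = 4 (Q(C, X) = 0*(-3) + 4 = 0 + 4 = 4)
A = 2891288
√(A + (-350 + 1097)*Q(-5*N, -24)) = √(2891288 + (-350 + 1097)*4) = √(2891288 + 747*4) = √(2891288 + 2988) = √2894276 = 2*√723569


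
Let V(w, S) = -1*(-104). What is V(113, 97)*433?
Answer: 45032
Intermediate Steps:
V(w, S) = 104
V(113, 97)*433 = 104*433 = 45032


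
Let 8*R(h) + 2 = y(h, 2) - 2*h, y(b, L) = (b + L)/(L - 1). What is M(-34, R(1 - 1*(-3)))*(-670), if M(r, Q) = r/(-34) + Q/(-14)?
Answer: -9715/14 ≈ -693.93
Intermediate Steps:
y(b, L) = (L + b)/(-1 + L)
R(h) = -h/8 (R(h) = -¼ + ((2 + h)/(-1 + 2) - 2*h)/8 = -¼ + ((2 + h)/1 - 2*h)/8 = -¼ + (1*(2 + h) - 2*h)/8 = -¼ + ((2 + h) - 2*h)/8 = -¼ + (2 - h)/8 = -¼ + (¼ - h/8) = -h/8)
M(r, Q) = -Q/14 - r/34 (M(r, Q) = r*(-1/34) + Q*(-1/14) = -r/34 - Q/14 = -Q/14 - r/34)
M(-34, R(1 - 1*(-3)))*(-670) = (-(-1)*(1 - 1*(-3))/112 - 1/34*(-34))*(-670) = (-(-1)*(1 + 3)/112 + 1)*(-670) = (-(-1)*4/112 + 1)*(-670) = (-1/14*(-½) + 1)*(-670) = (1/28 + 1)*(-670) = (29/28)*(-670) = -9715/14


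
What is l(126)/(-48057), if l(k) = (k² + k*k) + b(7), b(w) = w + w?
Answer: -31766/48057 ≈ -0.66101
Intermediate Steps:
b(w) = 2*w
l(k) = 14 + 2*k² (l(k) = (k² + k*k) + 2*7 = (k² + k²) + 14 = 2*k² + 14 = 14 + 2*k²)
l(126)/(-48057) = (14 + 2*126²)/(-48057) = (14 + 2*15876)*(-1/48057) = (14 + 31752)*(-1/48057) = 31766*(-1/48057) = -31766/48057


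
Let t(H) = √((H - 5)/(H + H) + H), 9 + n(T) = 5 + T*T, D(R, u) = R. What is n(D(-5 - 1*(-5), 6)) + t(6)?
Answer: -4 + √219/6 ≈ -1.5336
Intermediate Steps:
n(T) = -4 + T² (n(T) = -9 + (5 + T*T) = -9 + (5 + T²) = -4 + T²)
t(H) = √(H + (-5 + H)/(2*H)) (t(H) = √((-5 + H)/((2*H)) + H) = √((-5 + H)*(1/(2*H)) + H) = √((-5 + H)/(2*H) + H) = √(H + (-5 + H)/(2*H)))
n(D(-5 - 1*(-5), 6)) + t(6) = (-4 + (-5 - 1*(-5))²) + √(2 - 10/6 + 4*6)/2 = (-4 + (-5 + 5)²) + √(2 - 10*⅙ + 24)/2 = (-4 + 0²) + √(2 - 5/3 + 24)/2 = (-4 + 0) + √(73/3)/2 = -4 + (√219/3)/2 = -4 + √219/6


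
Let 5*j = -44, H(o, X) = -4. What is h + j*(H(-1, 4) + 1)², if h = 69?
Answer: -51/5 ≈ -10.200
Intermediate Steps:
j = -44/5 (j = (⅕)*(-44) = -44/5 ≈ -8.8000)
h + j*(H(-1, 4) + 1)² = 69 - 44*(-4 + 1)²/5 = 69 - 44/5*(-3)² = 69 - 44/5*9 = 69 - 396/5 = -51/5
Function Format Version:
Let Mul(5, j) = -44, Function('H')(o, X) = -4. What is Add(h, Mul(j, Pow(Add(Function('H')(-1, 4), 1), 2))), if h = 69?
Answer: Rational(-51, 5) ≈ -10.200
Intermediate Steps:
j = Rational(-44, 5) (j = Mul(Rational(1, 5), -44) = Rational(-44, 5) ≈ -8.8000)
Add(h, Mul(j, Pow(Add(Function('H')(-1, 4), 1), 2))) = Add(69, Mul(Rational(-44, 5), Pow(Add(-4, 1), 2))) = Add(69, Mul(Rational(-44, 5), Pow(-3, 2))) = Add(69, Mul(Rational(-44, 5), 9)) = Add(69, Rational(-396, 5)) = Rational(-51, 5)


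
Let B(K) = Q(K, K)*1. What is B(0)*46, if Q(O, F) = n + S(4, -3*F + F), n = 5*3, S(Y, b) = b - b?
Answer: 690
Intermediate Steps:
S(Y, b) = 0
n = 15
Q(O, F) = 15 (Q(O, F) = 15 + 0 = 15)
B(K) = 15 (B(K) = 15*1 = 15)
B(0)*46 = 15*46 = 690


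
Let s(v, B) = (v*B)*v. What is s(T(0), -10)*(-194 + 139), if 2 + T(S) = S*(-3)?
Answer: 2200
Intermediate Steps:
T(S) = -2 - 3*S (T(S) = -2 + S*(-3) = -2 - 3*S)
s(v, B) = B*v² (s(v, B) = (B*v)*v = B*v²)
s(T(0), -10)*(-194 + 139) = (-10*(-2 - 3*0)²)*(-194 + 139) = -10*(-2 + 0)²*(-55) = -10*(-2)²*(-55) = -10*4*(-55) = -40*(-55) = 2200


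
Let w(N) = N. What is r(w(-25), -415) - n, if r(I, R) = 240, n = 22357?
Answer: -22117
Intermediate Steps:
r(w(-25), -415) - n = 240 - 1*22357 = 240 - 22357 = -22117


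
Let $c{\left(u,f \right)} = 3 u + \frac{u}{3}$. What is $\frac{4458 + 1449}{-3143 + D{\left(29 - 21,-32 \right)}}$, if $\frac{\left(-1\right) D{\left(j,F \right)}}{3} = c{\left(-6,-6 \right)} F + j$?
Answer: $- \frac{5907}{5087} \approx -1.1612$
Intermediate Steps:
$c{\left(u,f \right)} = \frac{10 u}{3}$ ($c{\left(u,f \right)} = 3 u + u \frac{1}{3} = 3 u + \frac{u}{3} = \frac{10 u}{3}$)
$D{\left(j,F \right)} = - 3 j + 60 F$ ($D{\left(j,F \right)} = - 3 \left(\frac{10}{3} \left(-6\right) F + j\right) = - 3 \left(- 20 F + j\right) = - 3 \left(j - 20 F\right) = - 3 j + 60 F$)
$\frac{4458 + 1449}{-3143 + D{\left(29 - 21,-32 \right)}} = \frac{4458 + 1449}{-3143 - \left(1920 + 3 \left(29 - 21\right)\right)} = \frac{5907}{-3143 - 1944} = \frac{5907}{-5087} = 5907 \left(- \frac{1}{5087}\right) = - \frac{5907}{5087}$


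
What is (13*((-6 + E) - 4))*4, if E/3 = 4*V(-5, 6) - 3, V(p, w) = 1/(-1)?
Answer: -1612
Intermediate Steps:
V(p, w) = -1
E = -21 (E = 3*(4*(-1) - 3) = 3*(-4 - 3) = 3*(-7) = -21)
(13*((-6 + E) - 4))*4 = (13*((-6 - 21) - 4))*4 = (13*(-27 - 4))*4 = (13*(-31))*4 = -403*4 = -1612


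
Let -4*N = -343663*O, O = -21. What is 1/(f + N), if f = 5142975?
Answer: 4/13354977 ≈ 2.9951e-7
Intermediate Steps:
N = -7216923/4 (N = -(-343663)*(-21)/4 = -¼*7216923 = -7216923/4 ≈ -1.8042e+6)
1/(f + N) = 1/(5142975 - 7216923/4) = 1/(13354977/4) = 4/13354977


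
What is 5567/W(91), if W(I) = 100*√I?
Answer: 5567*√91/9100 ≈ 5.8358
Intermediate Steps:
5567/W(91) = 5567/((100*√91)) = 5567*(√91/9100) = 5567*√91/9100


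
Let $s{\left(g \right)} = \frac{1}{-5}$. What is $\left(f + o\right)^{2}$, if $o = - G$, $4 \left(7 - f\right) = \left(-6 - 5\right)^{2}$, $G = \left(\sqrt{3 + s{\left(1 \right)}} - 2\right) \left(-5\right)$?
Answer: $\frac{18809}{16} - \frac{133 \sqrt{70}}{2} \approx 619.18$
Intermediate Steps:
$s{\left(g \right)} = - \frac{1}{5}$
$G = 10 - \sqrt{70}$ ($G = \left(\sqrt{3 - \frac{1}{5}} - 2\right) \left(-5\right) = \left(\sqrt{\frac{14}{5}} - 2\right) \left(-5\right) = \left(\frac{\sqrt{70}}{5} - 2\right) \left(-5\right) = \left(-2 + \frac{\sqrt{70}}{5}\right) \left(-5\right) = 10 - \sqrt{70} \approx 1.6334$)
$f = - \frac{93}{4}$ ($f = 7 - \frac{\left(-6 - 5\right)^{2}}{4} = 7 - \frac{\left(-11\right)^{2}}{4} = 7 - \frac{121}{4} = - \frac{93}{4} \approx -23.25$)
$o = -10 + \sqrt{70}$ ($o = - (10 - \sqrt{70}) = -10 + \sqrt{70} \approx -1.6334$)
$\left(f + o\right)^{2} = \left(- \frac{93}{4} - \left(10 - \sqrt{70}\right)\right)^{2} = \left(- \frac{133}{4} + \sqrt{70}\right)^{2}$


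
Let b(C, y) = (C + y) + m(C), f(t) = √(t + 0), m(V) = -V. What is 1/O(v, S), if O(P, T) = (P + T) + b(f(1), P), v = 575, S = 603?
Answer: 1/1753 ≈ 0.00057045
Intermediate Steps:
f(t) = √t
b(C, y) = y (b(C, y) = (C + y) - C = y)
O(P, T) = T + 2*P (O(P, T) = (P + T) + P = T + 2*P)
1/O(v, S) = 1/(603 + 2*575) = 1/(603 + 1150) = 1/1753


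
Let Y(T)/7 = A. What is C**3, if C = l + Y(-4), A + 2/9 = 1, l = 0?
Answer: 117649/729 ≈ 161.38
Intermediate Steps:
A = 7/9 (A = -2/9 + 1 = 7/9 ≈ 0.77778)
Y(T) = 49/9 (Y(T) = 7*(7/9) = 49/9)
C = 49/9 (C = 0 + 49/9 = 49/9 ≈ 5.4444)
C**3 = (49/9)**3 = 117649/729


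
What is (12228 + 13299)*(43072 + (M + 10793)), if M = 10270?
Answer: 1637174145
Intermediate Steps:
(12228 + 13299)*(43072 + (M + 10793)) = (12228 + 13299)*(43072 + (10270 + 10793)) = 25527*(43072 + 21063) = 25527*64135 = 1637174145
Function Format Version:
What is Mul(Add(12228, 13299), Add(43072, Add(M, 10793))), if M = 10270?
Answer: 1637174145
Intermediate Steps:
Mul(Add(12228, 13299), Add(43072, Add(M, 10793))) = Mul(Add(12228, 13299), Add(43072, Add(10270, 10793))) = Mul(25527, Add(43072, 21063)) = Mul(25527, 64135) = 1637174145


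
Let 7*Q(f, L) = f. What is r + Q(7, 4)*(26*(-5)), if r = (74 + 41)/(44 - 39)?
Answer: -107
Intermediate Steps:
Q(f, L) = f/7
r = 23 (r = 115/5 = 115*(⅕) = 23)
r + Q(7, 4)*(26*(-5)) = 23 + ((⅐)*7)*(26*(-5)) = 23 + 1*(-130) = 23 - 130 = -107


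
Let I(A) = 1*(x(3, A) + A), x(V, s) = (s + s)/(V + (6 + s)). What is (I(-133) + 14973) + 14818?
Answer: 1838929/62 ≈ 29660.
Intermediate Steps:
x(V, s) = 2*s/(6 + V + s) (x(V, s) = (2*s)/(6 + V + s) = 2*s/(6 + V + s))
I(A) = A + 2*A/(9 + A) (I(A) = 1*(2*A/(6 + 3 + A) + A) = 1*(2*A/(9 + A) + A) = 1*(A + 2*A/(9 + A)) = A + 2*A/(9 + A))
(I(-133) + 14973) + 14818 = (-133*(11 - 133)/(9 - 133) + 14973) + 14818 = (-133*(-122)/(-124) + 14973) + 14818 = (-133*(-1/124)*(-122) + 14973) + 14818 = (-8113/62 + 14973) + 14818 = 920213/62 + 14818 = 1838929/62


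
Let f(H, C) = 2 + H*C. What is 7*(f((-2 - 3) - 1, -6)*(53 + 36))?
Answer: 23674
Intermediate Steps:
f(H, C) = 2 + C*H
7*(f((-2 - 3) - 1, -6)*(53 + 36)) = 7*((2 - 6*((-2 - 3) - 1))*(53 + 36)) = 7*((2 - 6*(-5 - 1))*89) = 7*((2 - 6*(-6))*89) = 7*((2 + 36)*89) = 7*(38*89) = 7*3382 = 23674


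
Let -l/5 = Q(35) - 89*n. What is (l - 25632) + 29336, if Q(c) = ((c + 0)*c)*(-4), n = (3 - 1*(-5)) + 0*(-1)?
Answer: 31764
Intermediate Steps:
n = 8 (n = (3 + 5) + 0 = 8 + 0 = 8)
Q(c) = -4*c² (Q(c) = (c*c)*(-4) = c²*(-4) = -4*c²)
l = 28060 (l = -5*(-4*35² - 89*8) = -5*(-4*1225 - 1*712) = -5*(-4900 - 712) = -5*(-5612) = 28060)
(l - 25632) + 29336 = (28060 - 25632) + 29336 = 2428 + 29336 = 31764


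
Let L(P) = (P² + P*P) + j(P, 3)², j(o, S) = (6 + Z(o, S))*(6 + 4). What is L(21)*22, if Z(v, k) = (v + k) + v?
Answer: 5741604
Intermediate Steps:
Z(v, k) = k + 2*v (Z(v, k) = (k + v) + v = k + 2*v)
j(o, S) = 60 + 10*S + 20*o (j(o, S) = (6 + (S + 2*o))*(6 + 4) = (6 + S + 2*o)*10 = 60 + 10*S + 20*o)
L(P) = (90 + 20*P)² + 2*P² (L(P) = (P² + P*P) + (60 + 10*3 + 20*P)² = (P² + P²) + (60 + 30 + 20*P)² = 2*P² + (90 + 20*P)² = (90 + 20*P)² + 2*P²)
L(21)*22 = (8100 + 402*21² + 3600*21)*22 = (8100 + 402*441 + 75600)*22 = (8100 + 177282 + 75600)*22 = 260982*22 = 5741604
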